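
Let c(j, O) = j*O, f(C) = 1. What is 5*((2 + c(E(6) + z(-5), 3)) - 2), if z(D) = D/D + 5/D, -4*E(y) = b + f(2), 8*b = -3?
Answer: -75/32 ≈ -2.3438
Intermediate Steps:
b = -3/8 (b = (1/8)*(-3) = -3/8 ≈ -0.37500)
E(y) = -5/32 (E(y) = -(-3/8 + 1)/4 = -1/4*5/8 = -5/32)
z(D) = 1 + 5/D
c(j, O) = O*j
5*((2 + c(E(6) + z(-5), 3)) - 2) = 5*((2 + 3*(-5/32 + (5 - 5)/(-5))) - 2) = 5*((2 + 3*(-5/32 - 1/5*0)) - 2) = 5*((2 + 3*(-5/32 + 0)) - 2) = 5*((2 + 3*(-5/32)) - 2) = 5*((2 - 15/32) - 2) = 5*(49/32 - 2) = 5*(-15/32) = -75/32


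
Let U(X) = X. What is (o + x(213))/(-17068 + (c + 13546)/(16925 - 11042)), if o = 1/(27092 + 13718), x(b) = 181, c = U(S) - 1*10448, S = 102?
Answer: -819913821/77314039880 ≈ -0.010605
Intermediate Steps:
c = -10346 (c = 102 - 1*10448 = 102 - 10448 = -10346)
o = 1/40810 ≈ 2.4504e-5
(o + x(213))/(-17068 + (c + 13546)/(16925 - 11042)) = (1/40810 + 181)/(-17068 + (-10346 + 13546)/(16925 - 11042)) = 7386611/(40810*(-17068 + 3200/5883)) = 7386611/(40810*(-100407844/5883)) = (7386611/40810)*(-5883/100407844) = -819913821/77314039880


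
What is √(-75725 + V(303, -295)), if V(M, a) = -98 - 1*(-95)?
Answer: 4*I*√4733 ≈ 275.19*I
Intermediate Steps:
V(M, a) = -3 (V(M, a) = -98 + 95 = -3)
√(-75725 + V(303, -295)) = √(-75725 - 3) = √(-75728) = 4*I*√4733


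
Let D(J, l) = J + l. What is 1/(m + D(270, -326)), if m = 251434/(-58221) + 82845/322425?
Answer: -417153465/25054933789 ≈ -0.016650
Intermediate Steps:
m = -1694339749/417153465 (m = 251434*(-1/58221) + 82845*(1/322425) = -251434/58221 + 1841/7165 = -1694339749/417153465 ≈ -4.0617)
1/(m + D(270, -326)) = 1/(-1694339749/417153465 + (270 - 326)) = 1/(-1694339749/417153465 - 56) = 1/(-25054933789/417153465) = -417153465/25054933789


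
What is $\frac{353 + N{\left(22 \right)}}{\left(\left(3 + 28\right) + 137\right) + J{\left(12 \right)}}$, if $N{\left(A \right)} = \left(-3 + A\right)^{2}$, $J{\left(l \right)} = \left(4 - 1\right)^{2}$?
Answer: $\frac{238}{59} \approx 4.0339$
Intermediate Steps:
$J{\left(l \right)} = 9$ ($J{\left(l \right)} = 3^{2} = 9$)
$\frac{353 + N{\left(22 \right)}}{\left(\left(3 + 28\right) + 137\right) + J{\left(12 \right)}} = \frac{353 + \left(-3 + 22\right)^{2}}{\left(\left(3 + 28\right) + 137\right) + 9} = \frac{353 + 19^{2}}{\left(31 + 137\right) + 9} = \frac{353 + 361}{168 + 9} = \frac{714}{177} = 714 \cdot \frac{1}{177} = \frac{238}{59}$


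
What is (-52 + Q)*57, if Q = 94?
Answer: 2394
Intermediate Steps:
(-52 + Q)*57 = (-52 + 94)*57 = 42*57 = 2394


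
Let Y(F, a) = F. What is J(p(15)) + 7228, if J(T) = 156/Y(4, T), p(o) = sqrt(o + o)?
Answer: 7267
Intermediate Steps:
p(o) = sqrt(2)*sqrt(o) (p(o) = sqrt(2*o) = sqrt(2)*sqrt(o))
J(T) = 39 (J(T) = 156/4 = 156*(1/4) = 39)
J(p(15)) + 7228 = 39 + 7228 = 7267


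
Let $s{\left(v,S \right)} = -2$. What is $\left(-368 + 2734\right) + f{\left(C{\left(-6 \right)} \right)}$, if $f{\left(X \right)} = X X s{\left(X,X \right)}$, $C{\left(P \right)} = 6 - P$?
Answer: $2078$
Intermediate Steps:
$f{\left(X \right)} = - 2 X^{2}$ ($f{\left(X \right)} = X X \left(-2\right) = X^{2} \left(-2\right) = - 2 X^{2}$)
$\left(-368 + 2734\right) + f{\left(C{\left(-6 \right)} \right)} = \left(-368 + 2734\right) - 2 \left(6 - -6\right)^{2} = 2366 - 2 \left(6 + 6\right)^{2} = 2366 - 2 \cdot 12^{2} = 2366 - 288 = 2078$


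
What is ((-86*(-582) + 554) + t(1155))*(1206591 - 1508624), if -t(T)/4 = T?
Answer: -13889289538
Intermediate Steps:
t(T) = -4*T
((-86*(-582) + 554) + t(1155))*(1206591 - 1508624) = ((-86*(-582) + 554) - 4*1155)*(1206591 - 1508624) = ((50052 + 554) - 4620)*(-302033) = (50606 - 4620)*(-302033) = 45986*(-302033) = -13889289538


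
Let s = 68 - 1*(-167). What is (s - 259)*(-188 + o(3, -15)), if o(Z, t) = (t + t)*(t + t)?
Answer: -17088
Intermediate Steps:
s = 235 (s = 68 + 167 = 235)
o(Z, t) = 4*t² (o(Z, t) = (2*t)*(2*t) = 4*t²)
(s - 259)*(-188 + o(3, -15)) = (235 - 259)*(-188 + 4*(-15)²) = -24*(-188 + 4*225) = -24*(-188 + 900) = -24*712 = -17088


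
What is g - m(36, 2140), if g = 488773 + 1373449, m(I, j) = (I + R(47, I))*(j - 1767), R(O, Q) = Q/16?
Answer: 7391819/4 ≈ 1.8480e+6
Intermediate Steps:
R(O, Q) = Q/16 (R(O, Q) = Q*(1/16) = Q/16)
m(I, j) = 17*I*(-1767 + j)/16 (m(I, j) = (I + I/16)*(j - 1767) = (17*I/16)*(-1767 + j) = 17*I*(-1767 + j)/16)
g = 1862222
g - m(36, 2140) = 1862222 - 17*36*(-1767 + 2140)/16 = 1862222 - 17*36*373/16 = 1862222 - 1*57069/4 = 1862222 - 57069/4 = 7391819/4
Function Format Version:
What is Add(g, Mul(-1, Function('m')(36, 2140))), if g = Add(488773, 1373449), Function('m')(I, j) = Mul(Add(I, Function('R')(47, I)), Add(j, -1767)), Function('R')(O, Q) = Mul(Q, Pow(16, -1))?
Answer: Rational(7391819, 4) ≈ 1.8480e+6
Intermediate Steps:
Function('R')(O, Q) = Mul(Rational(1, 16), Q) (Function('R')(O, Q) = Mul(Q, Rational(1, 16)) = Mul(Rational(1, 16), Q))
Function('m')(I, j) = Mul(Rational(17, 16), I, Add(-1767, j)) (Function('m')(I, j) = Mul(Add(I, Mul(Rational(1, 16), I)), Add(j, -1767)) = Mul(Mul(Rational(17, 16), I), Add(-1767, j)) = Mul(Rational(17, 16), I, Add(-1767, j)))
g = 1862222
Add(g, Mul(-1, Function('m')(36, 2140))) = Add(1862222, Mul(-1, Mul(Rational(17, 16), 36, Add(-1767, 2140)))) = Add(1862222, Mul(-1, Mul(Rational(17, 16), 36, 373))) = Add(1862222, Mul(-1, Rational(57069, 4))) = Add(1862222, Rational(-57069, 4)) = Rational(7391819, 4)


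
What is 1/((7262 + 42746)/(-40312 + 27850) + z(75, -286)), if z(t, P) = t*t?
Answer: 6231/35024371 ≈ 0.00017790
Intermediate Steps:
z(t, P) = t²
1/((7262 + 42746)/(-40312 + 27850) + z(75, -286)) = 1/((7262 + 42746)/(-40312 + 27850) + 75²) = 1/(50008/(-12462) + 5625) = 1/(50008*(-1/12462) + 5625) = 1/(-25004/6231 + 5625) = 1/(35024371/6231) = 6231/35024371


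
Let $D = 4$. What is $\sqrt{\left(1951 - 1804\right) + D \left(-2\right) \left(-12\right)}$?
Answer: $9 \sqrt{3} \approx 15.588$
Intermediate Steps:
$\sqrt{\left(1951 - 1804\right) + D \left(-2\right) \left(-12\right)} = \sqrt{\left(1951 - 1804\right) + 4 \left(-2\right) \left(-12\right)} = \sqrt{147 - -96} = \sqrt{147 + 96} = \sqrt{243} = 9 \sqrt{3}$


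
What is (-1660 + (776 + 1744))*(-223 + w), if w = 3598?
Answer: 2902500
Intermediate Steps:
(-1660 + (776 + 1744))*(-223 + w) = (-1660 + (776 + 1744))*(-223 + 3598) = (-1660 + 2520)*3375 = 860*3375 = 2902500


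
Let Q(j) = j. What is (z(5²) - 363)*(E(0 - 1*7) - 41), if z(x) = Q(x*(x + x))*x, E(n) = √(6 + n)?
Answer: -1266367 + 30887*I ≈ -1.2664e+6 + 30887.0*I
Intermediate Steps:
z(x) = 2*x³ (z(x) = (x*(x + x))*x = (x*(2*x))*x = (2*x²)*x = 2*x³)
(z(5²) - 363)*(E(0 - 1*7) - 41) = (2*(5²)³ - 363)*(√(6 + (0 - 1*7)) - 41) = (2*25³ - 363)*(√(6 + (0 - 7)) - 41) = (2*15625 - 363)*(√(6 - 7) - 41) = (31250 - 363)*(√(-1) - 41) = 30887*(I - 41) = 30887*(-41 + I) = -1266367 + 30887*I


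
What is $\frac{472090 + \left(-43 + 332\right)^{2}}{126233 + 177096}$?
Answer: $\frac{555611}{303329} \approx 1.8317$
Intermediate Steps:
$\frac{472090 + \left(-43 + 332\right)^{2}}{126233 + 177096} = \frac{472090 + 289^{2}}{303329} = \left(472090 + 83521\right) \frac{1}{303329} = 555611 \cdot \frac{1}{303329} = \frac{555611}{303329}$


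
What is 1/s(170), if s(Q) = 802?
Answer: 1/802 ≈ 0.0012469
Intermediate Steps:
1/s(170) = 1/802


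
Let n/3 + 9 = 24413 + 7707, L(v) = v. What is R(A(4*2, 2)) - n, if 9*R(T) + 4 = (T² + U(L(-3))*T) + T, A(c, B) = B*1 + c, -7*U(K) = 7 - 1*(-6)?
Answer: -674263/7 ≈ -96323.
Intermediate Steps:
U(K) = -13/7 (U(K) = -(7 - 1*(-6))/7 = -(7 + 6)/7 = -⅐*13 = -13/7)
A(c, B) = B + c
R(T) = -4/9 - 2*T/21 + T²/9 (R(T) = -4/9 + ((T² - 13*T/7) + T)/9 = -4/9 + (T² - 6*T/7)/9 = -4/9 + (-2*T/21 + T²/9) = -4/9 - 2*T/21 + T²/9)
n = 96333 (n = -27 + 3*(24413 + 7707) = -27 + 3*32120 = -27 + 96360 = 96333)
R(A(4*2, 2)) - n = (-4/9 - 2*(2 + 4*2)/21 + (2 + 4*2)²/9) - 1*96333 = (-4/9 - 2*(2 + 8)/21 + (2 + 8)²/9) - 96333 = (-4/9 - 2/21*10 + (⅑)*10²) - 96333 = (-4/9 - 20/21 + (⅑)*100) - 96333 = (-4/9 - 20/21 + 100/9) - 96333 = 68/7 - 96333 = -674263/7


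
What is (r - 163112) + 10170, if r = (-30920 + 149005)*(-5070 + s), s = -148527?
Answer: -18137654687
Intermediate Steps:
r = -18137501745 (r = (-30920 + 149005)*(-5070 - 148527) = 118085*(-153597) = -18137501745)
(r - 163112) + 10170 = (-18137501745 - 163112) + 10170 = -18137664857 + 10170 = -18137654687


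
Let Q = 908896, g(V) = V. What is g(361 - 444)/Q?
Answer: -83/908896 ≈ -9.1320e-5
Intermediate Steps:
g(361 - 444)/Q = (361 - 444)/908896 = -83*1/908896 = -83/908896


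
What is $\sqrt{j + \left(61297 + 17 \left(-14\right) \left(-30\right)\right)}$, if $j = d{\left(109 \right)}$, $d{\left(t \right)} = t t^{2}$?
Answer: $229 \sqrt{26} \approx 1167.7$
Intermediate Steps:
$d{\left(t \right)} = t^{3}$
$j = 1295029$ ($j = 109^{3} = 1295029$)
$\sqrt{j + \left(61297 + 17 \left(-14\right) \left(-30\right)\right)} = \sqrt{1295029 + \left(61297 + 17 \left(-14\right) \left(-30\right)\right)} = \sqrt{1295029 + \left(61297 - -7140\right)} = \sqrt{1295029 + \left(61297 + 7140\right)} = \sqrt{1295029 + 68437} = \sqrt{1363466} = 229 \sqrt{26}$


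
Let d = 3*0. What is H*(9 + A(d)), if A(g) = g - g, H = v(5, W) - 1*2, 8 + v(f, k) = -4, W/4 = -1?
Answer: -126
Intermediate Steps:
W = -4 (W = 4*(-1) = -4)
v(f, k) = -12 (v(f, k) = -8 - 4 = -12)
d = 0
H = -14 (H = -12 - 1*2 = -12 - 2 = -14)
A(g) = 0
H*(9 + A(d)) = -14*(9 + 0) = -14*9 = -126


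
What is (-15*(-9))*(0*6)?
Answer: 0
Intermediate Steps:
(-15*(-9))*(0*6) = 135*0 = 0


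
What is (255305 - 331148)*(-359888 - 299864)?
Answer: 50037570936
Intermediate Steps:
(255305 - 331148)*(-359888 - 299864) = -75843*(-659752) = 50037570936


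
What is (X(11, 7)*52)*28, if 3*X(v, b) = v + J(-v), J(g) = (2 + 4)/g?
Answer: 167440/33 ≈ 5073.9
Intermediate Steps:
J(g) = 6/g
X(v, b) = -2/v + v/3 (X(v, b) = (v + 6/((-v)))/3 = (v + 6*(-1/v))/3 = (v - 6/v)/3 = -2/v + v/3)
(X(11, 7)*52)*28 = ((-2/11 + (1/3)*11)*52)*28 = ((-2*1/11 + 11/3)*52)*28 = ((-2/11 + 11/3)*52)*28 = ((115/33)*52)*28 = (5980/33)*28 = 167440/33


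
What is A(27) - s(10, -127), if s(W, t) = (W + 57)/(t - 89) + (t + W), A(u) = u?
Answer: 31171/216 ≈ 144.31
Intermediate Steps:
s(W, t) = W + t + (57 + W)/(-89 + t) (s(W, t) = (57 + W)/(-89 + t) + (W + t) = W + t + (57 + W)/(-89 + t))
A(27) - s(10, -127) = 27 - (57 + (-127)² - 89*(-127) - 88*10 + 10*(-127))/(-89 - 127) = 27 - (57 + 16129 + 11303 - 880 - 1270)/(-216) = 27 - (-1)*25339/216 = 27 - 1*(-25339/216) = 27 + 25339/216 = 31171/216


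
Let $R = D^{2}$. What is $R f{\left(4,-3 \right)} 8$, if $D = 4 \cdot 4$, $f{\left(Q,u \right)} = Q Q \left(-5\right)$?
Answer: $-163840$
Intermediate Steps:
$f{\left(Q,u \right)} = - 5 Q^{2}$ ($f{\left(Q,u \right)} = Q^{2} \left(-5\right) = - 5 Q^{2}$)
$D = 16$
$R = 256$ ($R = 16^{2} = 256$)
$R f{\left(4,-3 \right)} 8 = 256 \left(- 5 \cdot 4^{2}\right) 8 = 256 \left(\left(-5\right) 16\right) 8 = 256 \left(-80\right) 8 = \left(-20480\right) 8 = -163840$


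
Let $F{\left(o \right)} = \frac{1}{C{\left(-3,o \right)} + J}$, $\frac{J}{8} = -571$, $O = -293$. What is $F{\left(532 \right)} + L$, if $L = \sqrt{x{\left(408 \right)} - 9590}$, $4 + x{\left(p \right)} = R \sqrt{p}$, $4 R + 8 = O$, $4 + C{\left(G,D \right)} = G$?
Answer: $- \frac{1}{4575} + \frac{i \sqrt{38376 + 602 \sqrt{102}}}{2} \approx -0.00021858 + 105.42 i$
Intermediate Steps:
$C{\left(G,D \right)} = -4 + G$
$R = - \frac{301}{4}$ ($R = -2 + \frac{1}{4} \left(-293\right) = -2 - \frac{293}{4} = - \frac{301}{4} \approx -75.25$)
$J = -4568$ ($J = 8 \left(-571\right) = -4568$)
$x{\left(p \right)} = -4 - \frac{301 \sqrt{p}}{4}$
$L = \sqrt{-9594 - \frac{301 \sqrt{102}}{2}}$ ($L = \sqrt{\left(-4 - \frac{301 \sqrt{408}}{4}\right) - 9590} = \sqrt{\left(-4 - \frac{301 \cdot 2 \sqrt{102}}{4}\right) - 9590} = \sqrt{\left(-4 - \frac{301 \sqrt{102}}{2}\right) - 9590} = \sqrt{-9594 - \frac{301 \sqrt{102}}{2}} \approx 105.42 i$)
$F{\left(o \right)} = - \frac{1}{4575}$ ($F{\left(o \right)} = \frac{1}{\left(-4 - 3\right) - 4568} = \frac{1}{-7 - 4568} = \frac{1}{-4575} = - \frac{1}{4575}$)
$F{\left(532 \right)} + L = - \frac{1}{4575} + \frac{\sqrt{-38376 - 602 \sqrt{102}}}{2}$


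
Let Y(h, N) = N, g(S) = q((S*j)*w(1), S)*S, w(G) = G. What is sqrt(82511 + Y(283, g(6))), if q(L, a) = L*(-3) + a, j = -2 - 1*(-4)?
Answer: sqrt(82331) ≈ 286.93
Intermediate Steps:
j = 2 (j = -2 + 4 = 2)
q(L, a) = a - 3*L (q(L, a) = -3*L + a = a - 3*L)
g(S) = -5*S**2 (g(S) = (S - 3*S*2)*S = (S - 3*2*S)*S = (S - 6*S)*S = (-5*S)*S = -5*S**2)
sqrt(82511 + Y(283, g(6))) = sqrt(82511 - 5*6**2) = sqrt(82511 - 5*36) = sqrt(82511 - 180) = sqrt(82331)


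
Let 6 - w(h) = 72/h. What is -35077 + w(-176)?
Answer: -771553/22 ≈ -35071.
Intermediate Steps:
w(h) = 6 - 72/h
-35077 + w(-176) = -35077 + (6 - 72/(-176)) = -35077 + (6 - 72*(-1/176)) = -35077 + (6 + 9/22) = -35077 + 141/22 = -771553/22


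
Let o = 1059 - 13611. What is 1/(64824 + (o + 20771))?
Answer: 1/73043 ≈ 1.3691e-5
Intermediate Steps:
o = -12552
1/(64824 + (o + 20771)) = 1/(64824 + (-12552 + 20771)) = 1/(64824 + 8219) = 1/73043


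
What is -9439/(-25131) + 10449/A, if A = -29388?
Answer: 4933171/246183276 ≈ 0.020039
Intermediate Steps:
-9439/(-25131) + 10449/A = -9439/(-25131) + 10449/(-29388) = -9439*(-1/25131) + 10449*(-1/29388) = 9439/25131 - 3483/9796 = 4933171/246183276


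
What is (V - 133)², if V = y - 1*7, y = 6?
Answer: 17956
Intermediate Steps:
V = -1 (V = 6 - 1*7 = 6 - 7 = -1)
(V - 133)² = (-1 - 133)² = (-134)² = 17956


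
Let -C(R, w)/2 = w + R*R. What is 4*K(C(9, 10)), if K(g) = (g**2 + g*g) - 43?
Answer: 264820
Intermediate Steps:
C(R, w) = -2*w - 2*R**2 (C(R, w) = -2*(w + R*R) = -2*(w + R**2) = -2*w - 2*R**2)
K(g) = -43 + 2*g**2 (K(g) = (g**2 + g**2) - 43 = 2*g**2 - 43 = -43 + 2*g**2)
4*K(C(9, 10)) = 4*(-43 + 2*(-2*10 - 2*9**2)**2) = 4*(-43 + 2*(-20 - 2*81)**2) = 4*(-43 + 2*(-20 - 162)**2) = 4*(-43 + 2*(-182)**2) = 4*(-43 + 2*33124) = 4*(-43 + 66248) = 4*66205 = 264820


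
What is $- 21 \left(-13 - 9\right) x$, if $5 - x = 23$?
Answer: $-8316$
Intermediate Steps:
$x = -18$ ($x = 5 - 23 = -18$)
$- 21 \left(-13 - 9\right) x = - 21 \left(-13 - 9\right) \left(-18\right) = \left(-21\right) \left(-22\right) \left(-18\right) = 462 \left(-18\right) = -8316$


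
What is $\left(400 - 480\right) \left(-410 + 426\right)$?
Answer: $-1280$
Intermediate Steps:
$\left(400 - 480\right) \left(-410 + 426\right) = \left(-80\right) 16 = -1280$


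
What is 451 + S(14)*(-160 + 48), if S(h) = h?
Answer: -1117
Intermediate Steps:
451 + S(14)*(-160 + 48) = 451 + 14*(-160 + 48) = 451 + 14*(-112) = 451 - 1568 = -1117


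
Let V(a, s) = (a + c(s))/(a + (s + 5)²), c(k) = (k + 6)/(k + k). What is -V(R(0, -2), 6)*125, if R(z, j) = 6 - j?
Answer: -375/43 ≈ -8.7209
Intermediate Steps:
c(k) = (6 + k)/(2*k) (c(k) = (6 + k)/((2*k)) = (6 + k)*(1/(2*k)) = (6 + k)/(2*k))
V(a, s) = (a + (6 + s)/(2*s))/(a + (5 + s)²) (V(a, s) = (a + (6 + s)/(2*s))/(a + (s + 5)²) = (a + (6 + s)/(2*s))/(a + (5 + s)²))
-V(R(0, -2), 6)*125 = -(3 + (½)*6 + (6 - 1*(-2))*6)/(6*((6 - 1*(-2)) + (5 + 6)²))*125 = -(3 + 3 + (6 + 2)*6)/(6*((6 + 2) + 11²))*125 = -(3 + 3 + 8*6)/(6*(8 + 121))*125 = -(⅙)*(3 + 3 + 48)/129*125 = -(⅙)*(1/129)*54*125 = -3*125/43 = -1*375/43 = -375/43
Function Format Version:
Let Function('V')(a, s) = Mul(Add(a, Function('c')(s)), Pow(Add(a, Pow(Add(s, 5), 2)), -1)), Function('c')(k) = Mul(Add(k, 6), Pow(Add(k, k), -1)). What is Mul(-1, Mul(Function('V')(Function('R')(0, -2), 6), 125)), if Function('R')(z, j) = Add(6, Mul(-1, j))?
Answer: Rational(-375, 43) ≈ -8.7209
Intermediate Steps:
Function('c')(k) = Mul(Rational(1, 2), Pow(k, -1), Add(6, k)) (Function('c')(k) = Mul(Add(6, k), Pow(Mul(2, k), -1)) = Mul(Add(6, k), Mul(Rational(1, 2), Pow(k, -1))) = Mul(Rational(1, 2), Pow(k, -1), Add(6, k)))
Function('V')(a, s) = Mul(Pow(Add(a, Pow(Add(5, s), 2)), -1), Add(a, Mul(Rational(1, 2), Pow(s, -1), Add(6, s)))) (Function('V')(a, s) = Mul(Add(a, Mul(Rational(1, 2), Pow(s, -1), Add(6, s))), Pow(Add(a, Pow(Add(s, 5), 2)), -1)) = Mul(Add(a, Mul(Rational(1, 2), Pow(s, -1), Add(6, s))), Pow(Add(a, Pow(Add(5, s), 2)), -1)) = Mul(Pow(Add(a, Pow(Add(5, s), 2)), -1), Add(a, Mul(Rational(1, 2), Pow(s, -1), Add(6, s)))))
Mul(-1, Mul(Function('V')(Function('R')(0, -2), 6), 125)) = Mul(-1, Mul(Mul(Pow(6, -1), Pow(Add(Add(6, Mul(-1, -2)), Pow(Add(5, 6), 2)), -1), Add(3, Mul(Rational(1, 2), 6), Mul(Add(6, Mul(-1, -2)), 6))), 125)) = Mul(-1, Mul(Mul(Rational(1, 6), Pow(Add(Add(6, 2), Pow(11, 2)), -1), Add(3, 3, Mul(Add(6, 2), 6))), 125)) = Mul(-1, Mul(Mul(Rational(1, 6), Pow(Add(8, 121), -1), Add(3, 3, Mul(8, 6))), 125)) = Mul(-1, Mul(Mul(Rational(1, 6), Pow(129, -1), Add(3, 3, 48)), 125)) = Mul(-1, Mul(Mul(Rational(1, 6), Rational(1, 129), 54), 125)) = Mul(-1, Mul(Rational(3, 43), 125)) = Mul(-1, Rational(375, 43)) = Rational(-375, 43)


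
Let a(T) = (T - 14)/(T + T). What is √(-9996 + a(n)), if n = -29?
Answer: 5*I*√1344962/58 ≈ 99.976*I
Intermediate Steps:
a(T) = (-14 + T)/(2*T) (a(T) = (-14 + T)/((2*T)) = (-14 + T)*(1/(2*T)) = (-14 + T)/(2*T))
√(-9996 + a(n)) = √(-9996 + (½)*(-14 - 29)/(-29)) = √(-9996 + (½)*(-1/29)*(-43)) = √(-9996 + 43/58) = √(-579725/58) = 5*I*√1344962/58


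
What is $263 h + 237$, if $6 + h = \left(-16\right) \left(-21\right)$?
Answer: $87027$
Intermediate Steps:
$h = 330$ ($h = -6 - -336 = -6 + 336 = 330$)
$263 h + 237 = 263 \cdot 330 + 237 = 86790 + 237 = 87027$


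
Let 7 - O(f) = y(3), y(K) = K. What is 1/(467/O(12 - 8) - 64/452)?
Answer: 452/52707 ≈ 0.0085757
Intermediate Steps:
O(f) = 4 (O(f) = 7 - 1*3 = 7 - 3 = 4)
1/(467/O(12 - 8) - 64/452) = 1/(467/4 - 64/452) = 1/(467*(1/4) - 64*1/452) = 1/(467/4 - 16/113) = 1/(52707/452) = 452/52707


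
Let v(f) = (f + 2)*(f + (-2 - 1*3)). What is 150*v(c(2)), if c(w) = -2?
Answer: 0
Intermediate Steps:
v(f) = (-5 + f)*(2 + f) (v(f) = (2 + f)*(f + (-2 - 3)) = (2 + f)*(f - 5) = (2 + f)*(-5 + f) = (-5 + f)*(2 + f))
150*v(c(2)) = 150*(-10 + (-2)² - 3*(-2)) = 150*(-10 + 4 + 6) = 150*0 = 0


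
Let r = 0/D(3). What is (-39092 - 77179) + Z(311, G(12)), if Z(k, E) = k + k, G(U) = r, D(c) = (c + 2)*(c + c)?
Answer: -115649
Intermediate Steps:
D(c) = 2*c*(2 + c) (D(c) = (2 + c)*(2*c) = 2*c*(2 + c))
r = 0 (r = 0/((2*3*(2 + 3))) = 0/((2*3*5)) = 0/30 = 0*(1/30) = 0)
G(U) = 0
Z(k, E) = 2*k
(-39092 - 77179) + Z(311, G(12)) = (-39092 - 77179) + 2*311 = -116271 + 622 = -115649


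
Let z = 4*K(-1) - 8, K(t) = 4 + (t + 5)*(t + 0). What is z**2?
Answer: 64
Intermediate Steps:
K(t) = 4 + t*(5 + t) (K(t) = 4 + (5 + t)*t = 4 + t*(5 + t))
z = -8 (z = 4*(4 + (-1)**2 + 5*(-1)) - 8 = 4*(4 + 1 - 5) - 8 = 4*0 - 8 = 0 - 8 = -8)
z**2 = (-8)**2 = 64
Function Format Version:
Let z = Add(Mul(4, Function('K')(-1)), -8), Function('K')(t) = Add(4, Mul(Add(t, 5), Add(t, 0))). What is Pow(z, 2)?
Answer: 64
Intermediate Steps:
Function('K')(t) = Add(4, Mul(t, Add(5, t))) (Function('K')(t) = Add(4, Mul(Add(5, t), t)) = Add(4, Mul(t, Add(5, t))))
z = -8 (z = Add(Mul(4, Add(4, Pow(-1, 2), Mul(5, -1))), -8) = Add(Mul(4, Add(4, 1, -5)), -8) = Add(Mul(4, 0), -8) = Add(0, -8) = -8)
Pow(z, 2) = Pow(-8, 2) = 64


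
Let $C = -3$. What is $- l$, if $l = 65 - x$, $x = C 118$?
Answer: $-419$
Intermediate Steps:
$x = -354$ ($x = \left(-3\right) 118 = -354$)
$l = 419$ ($l = 65 - -354 = 65 + 354 = 419$)
$- l = \left(-1\right) 419 = -419$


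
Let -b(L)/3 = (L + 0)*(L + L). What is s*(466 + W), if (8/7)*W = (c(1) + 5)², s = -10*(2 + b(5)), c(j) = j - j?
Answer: 722055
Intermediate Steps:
c(j) = 0
b(L) = -6*L² (b(L) = -3*(L + 0)*(L + L) = -3*L*2*L = -6*L²)
s = 1480 (s = -10*(2 - 6*5²) = -10*(2 - 6*25) = -10*(2 - 150) = -10*(-148) = 1480)
W = 175/8 (W = 7*(0 + 5)²/8 = (7/8)*5² = (7/8)*25 = 175/8 ≈ 21.875)
s*(466 + W) = 1480*(466 + 175/8) = 1480*(3903/8) = 722055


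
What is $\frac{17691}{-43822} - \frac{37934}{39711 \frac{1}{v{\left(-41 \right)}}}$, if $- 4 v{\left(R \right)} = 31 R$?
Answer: $- \frac{8530842794}{28067991} \approx -303.94$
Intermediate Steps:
$v{\left(R \right)} = - \frac{31 R}{4}$
$\frac{17691}{-43822} - \frac{37934}{39711 \frac{1}{v{\left(-41 \right)}}} = \frac{17691}{-43822} - \frac{37934}{39711 \frac{1}{\left(- \frac{31}{4}\right) \left(-41\right)}} = 17691 \left(- \frac{1}{43822}\right) - \frac{37934}{39711 \frac{1}{\frac{1271}{4}}} = - \frac{17691}{43822} - \frac{37934}{39711 \cdot \frac{4}{1271}} = - \frac{17691}{43822} - \frac{37934}{\frac{5124}{41}} = - \frac{17691}{43822} - \frac{777647}{2562} = - \frac{8530842794}{28067991}$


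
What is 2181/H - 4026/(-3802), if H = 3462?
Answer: 3705029/2193754 ≈ 1.6889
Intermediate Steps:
2181/H - 4026/(-3802) = 2181/3462 - 4026/(-3802) = 2181*(1/3462) - 4026*(-1/3802) = 727/1154 + 2013/1901 = 3705029/2193754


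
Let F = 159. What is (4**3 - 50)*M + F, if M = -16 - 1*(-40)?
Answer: 495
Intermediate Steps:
M = 24 (M = -16 + 40 = 24)
(4**3 - 50)*M + F = (4**3 - 50)*24 + 159 = (64 - 50)*24 + 159 = 14*24 + 159 = 336 + 159 = 495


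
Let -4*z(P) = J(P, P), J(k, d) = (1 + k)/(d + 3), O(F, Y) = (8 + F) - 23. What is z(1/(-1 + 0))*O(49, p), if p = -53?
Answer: 0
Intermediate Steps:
O(F, Y) = -15 + F
J(k, d) = (1 + k)/(3 + d)
z(P) = -(1 + P)/(4*(3 + P))
z(1/(-1 + 0))*O(49, p) = ((-1 - 1/(-1 + 0))/(4*(3 + 1/(-1 + 0))))*(-15 + 49) = ((-1 - 1/(-1))/(4*(3 + 1/(-1))))*34 = ((-1 - 1*(-1))/(4*(3 - 1)))*34 = ((1/4)*(-1 + 1)/2)*34 = ((1/4)*(1/2)*0)*34 = 0*34 = 0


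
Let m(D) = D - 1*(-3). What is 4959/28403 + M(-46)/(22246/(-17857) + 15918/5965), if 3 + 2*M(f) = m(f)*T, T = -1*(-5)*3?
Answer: -34981388200737/153731578336 ≈ -227.55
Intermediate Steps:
m(D) = 3 + D (m(D) = D + 3 = 3 + D)
T = 15 (T = 5*3 = 15)
M(f) = 21 + 15*f/2 (M(f) = -3/2 + ((3 + f)*15)/2 = -3/2 + (45 + 15*f)/2 = -3/2 + (45/2 + 15*f/2) = 21 + 15*f/2)
4959/28403 + M(-46)/(22246/(-17857) + 15918/5965) = 4959/28403 + (21 + (15/2)*(-46))/(22246/(-17857) + 15918/5965) = 4959*(1/28403) + (21 - 345)/(22246*(-1/17857) + 15918*(1/5965)) = 4959/28403 - 324/(-3178/2551 + 15918/5965) = 4959/28403 - 324/21650048/15216715 = 4959/28403 - 324*15216715/21650048 = 4959/28403 - 1232553915/5412512 = -34981388200737/153731578336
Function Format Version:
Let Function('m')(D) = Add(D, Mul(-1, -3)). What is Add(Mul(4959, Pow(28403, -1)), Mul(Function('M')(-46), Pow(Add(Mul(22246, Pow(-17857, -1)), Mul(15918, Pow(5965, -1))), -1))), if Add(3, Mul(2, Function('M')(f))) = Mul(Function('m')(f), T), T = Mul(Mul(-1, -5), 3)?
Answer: Rational(-34981388200737, 153731578336) ≈ -227.55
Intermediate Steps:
Function('m')(D) = Add(3, D) (Function('m')(D) = Add(D, 3) = Add(3, D))
T = 15 (T = Mul(5, 3) = 15)
Function('M')(f) = Add(21, Mul(Rational(15, 2), f)) (Function('M')(f) = Add(Rational(-3, 2), Mul(Rational(1, 2), Mul(Add(3, f), 15))) = Add(Rational(-3, 2), Mul(Rational(1, 2), Add(45, Mul(15, f)))) = Add(Rational(-3, 2), Add(Rational(45, 2), Mul(Rational(15, 2), f))) = Add(21, Mul(Rational(15, 2), f)))
Add(Mul(4959, Pow(28403, -1)), Mul(Function('M')(-46), Pow(Add(Mul(22246, Pow(-17857, -1)), Mul(15918, Pow(5965, -1))), -1))) = Add(Mul(4959, Pow(28403, -1)), Mul(Add(21, Mul(Rational(15, 2), -46)), Pow(Add(Mul(22246, Pow(-17857, -1)), Mul(15918, Pow(5965, -1))), -1))) = Add(Mul(4959, Rational(1, 28403)), Mul(Add(21, -345), Pow(Add(Mul(22246, Rational(-1, 17857)), Mul(15918, Rational(1, 5965))), -1))) = Add(Rational(4959, 28403), Mul(-324, Pow(Add(Rational(-3178, 2551), Rational(15918, 5965)), -1))) = Add(Rational(4959, 28403), Mul(-324, Pow(Rational(21650048, 15216715), -1))) = Add(Rational(4959, 28403), Mul(-324, Rational(15216715, 21650048))) = Add(Rational(4959, 28403), Rational(-1232553915, 5412512)) = Rational(-34981388200737, 153731578336)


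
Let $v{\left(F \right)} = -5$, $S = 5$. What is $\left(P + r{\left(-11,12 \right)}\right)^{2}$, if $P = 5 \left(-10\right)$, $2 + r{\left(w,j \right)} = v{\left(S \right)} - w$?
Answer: $2116$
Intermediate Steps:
$r{\left(w,j \right)} = -7 - w$ ($r{\left(w,j \right)} = -2 - \left(5 + w\right) = -7 - w$)
$P = -50$
$\left(P + r{\left(-11,12 \right)}\right)^{2} = \left(-50 - -4\right)^{2} = \left(-50 + \left(-7 + 11\right)\right)^{2} = \left(-50 + 4\right)^{2} = \left(-46\right)^{2} = 2116$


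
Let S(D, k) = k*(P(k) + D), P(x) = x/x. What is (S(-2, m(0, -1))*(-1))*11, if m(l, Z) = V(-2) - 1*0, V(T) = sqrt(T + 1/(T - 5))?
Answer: 11*I*sqrt(105)/7 ≈ 16.102*I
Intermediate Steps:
P(x) = 1
V(T) = sqrt(T + 1/(-5 + T))
m(l, Z) = I*sqrt(105)/7 (m(l, Z) = sqrt((1 - 2*(-5 - 2))/(-5 - 2)) - 1*0 = sqrt((1 - 2*(-7))/(-7)) + 0 = sqrt(-(1 + 14)/7) + 0 = sqrt(-1/7*15) + 0 = sqrt(-15/7) + 0 = I*sqrt(105)/7 + 0 = I*sqrt(105)/7)
S(D, k) = k*(1 + D)
(S(-2, m(0, -1))*(-1))*11 = (((I*sqrt(105)/7)*(1 - 2))*(-1))*11 = (((I*sqrt(105)/7)*(-1))*(-1))*11 = (-I*sqrt(105)/7*(-1))*11 = (I*sqrt(105)/7)*11 = 11*I*sqrt(105)/7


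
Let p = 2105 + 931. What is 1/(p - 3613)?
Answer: -1/577 ≈ -0.0017331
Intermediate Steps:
p = 3036
1/(p - 3613) = 1/(3036 - 3613) = 1/(-577) = -1/577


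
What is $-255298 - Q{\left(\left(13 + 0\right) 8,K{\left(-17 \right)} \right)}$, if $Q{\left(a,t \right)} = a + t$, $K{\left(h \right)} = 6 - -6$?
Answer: $-255414$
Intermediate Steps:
$K{\left(h \right)} = 12$ ($K{\left(h \right)} = 6 + 6 = 12$)
$-255298 - Q{\left(\left(13 + 0\right) 8,K{\left(-17 \right)} \right)} = -255298 - \left(\left(13 + 0\right) 8 + 12\right) = -255298 - \left(13 \cdot 8 + 12\right) = -255298 - \left(104 + 12\right) = -255298 - 116 = -255414$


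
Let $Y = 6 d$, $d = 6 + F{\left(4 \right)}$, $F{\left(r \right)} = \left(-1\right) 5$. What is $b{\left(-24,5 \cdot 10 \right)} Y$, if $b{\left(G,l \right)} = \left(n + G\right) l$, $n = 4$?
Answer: $-6000$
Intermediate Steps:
$F{\left(r \right)} = -5$
$d = 1$ ($d = 6 - 5 = 1$)
$Y = 6$ ($Y = 6 \cdot 1 = 6$)
$b{\left(G,l \right)} = l \left(4 + G\right)$ ($b{\left(G,l \right)} = \left(4 + G\right) l = l \left(4 + G\right)$)
$b{\left(-24,5 \cdot 10 \right)} Y = 5 \cdot 10 \left(4 - 24\right) 6 = 50 \left(-20\right) 6 = \left(-1000\right) 6 = -6000$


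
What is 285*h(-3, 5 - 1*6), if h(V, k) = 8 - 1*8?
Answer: 0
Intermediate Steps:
h(V, k) = 0 (h(V, k) = 8 - 8 = 0)
285*h(-3, 5 - 1*6) = 285*0 = 0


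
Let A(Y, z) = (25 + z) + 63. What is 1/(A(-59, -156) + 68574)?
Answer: 1/68506 ≈ 1.4597e-5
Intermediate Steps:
A(Y, z) = 88 + z
1/(A(-59, -156) + 68574) = 1/((88 - 156) + 68574) = 1/(-68 + 68574) = 1/68506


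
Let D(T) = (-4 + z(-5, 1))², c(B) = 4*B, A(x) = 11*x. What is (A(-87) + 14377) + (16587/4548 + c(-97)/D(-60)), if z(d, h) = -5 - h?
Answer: 508609173/37900 ≈ 13420.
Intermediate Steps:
D(T) = 100 (D(T) = (-4 + (-5 - 1*1))² = (-4 + (-5 - 1))² = (-4 - 6)² = (-10)² = 100)
(A(-87) + 14377) + (16587/4548 + c(-97)/D(-60)) = (11*(-87) + 14377) + (16587/4548 + (4*(-97))/100) = (-957 + 14377) + (16587*(1/4548) - 388*1/100) = 13420 + (5529/1516 - 97/25) = 13420 - 8827/37900 = 508609173/37900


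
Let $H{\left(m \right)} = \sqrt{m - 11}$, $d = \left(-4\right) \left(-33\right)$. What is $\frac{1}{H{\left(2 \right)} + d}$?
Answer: $\frac{44}{5811} - \frac{i}{5811} \approx 0.0075718 - 0.00017209 i$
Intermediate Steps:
$d = 132$
$H{\left(m \right)} = \sqrt{-11 + m}$
$\frac{1}{H{\left(2 \right)} + d} = \frac{1}{\sqrt{-11 + 2} + 132} = \frac{1}{\sqrt{-9} + 132} = \frac{1}{3 i + 132} = \frac{1}{132 + 3 i} = \frac{132 - 3 i}{17433}$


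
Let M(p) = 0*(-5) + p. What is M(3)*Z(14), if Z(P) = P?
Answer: 42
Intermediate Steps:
M(p) = p (M(p) = 0 + p = p)
M(3)*Z(14) = 3*14 = 42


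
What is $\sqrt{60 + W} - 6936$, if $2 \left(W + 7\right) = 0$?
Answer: $-6936 + \sqrt{53} \approx -6928.7$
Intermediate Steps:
$W = -7$ ($W = -7 + \frac{1}{2} \cdot 0 = -7 + 0 = -7$)
$\sqrt{60 + W} - 6936 = \sqrt{60 - 7} - 6936 = \sqrt{53} - 6936 = -6936 + \sqrt{53}$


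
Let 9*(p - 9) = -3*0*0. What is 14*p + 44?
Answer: 170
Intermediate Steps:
p = 9 (p = 9 + (-3*0*0)/9 = 9 + (0*0)/9 = 9 + (1/9)*0 = 9 + 0 = 9)
14*p + 44 = 14*9 + 44 = 126 + 44 = 170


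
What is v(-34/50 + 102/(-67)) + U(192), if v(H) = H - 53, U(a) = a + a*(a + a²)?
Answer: 11917438736/1675 ≈ 7.1149e+6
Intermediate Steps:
v(H) = -53 + H
v(-34/50 + 102/(-67)) + U(192) = (-53 + (-34/50 + 102/(-67))) + 192*(1 + 192 + 192²) = (-53 + (-34*1/50 + 102*(-1/67))) + 192*(1 + 192 + 36864) = (-53 + (-17/25 - 102/67)) + 192*37057 = (-53 - 3689/1675) + 7114944 = -92464/1675 + 7114944 = 11917438736/1675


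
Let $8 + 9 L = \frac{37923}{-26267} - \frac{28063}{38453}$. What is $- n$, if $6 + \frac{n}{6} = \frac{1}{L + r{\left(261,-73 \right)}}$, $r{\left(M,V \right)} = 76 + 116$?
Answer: $\frac{31204203558363}{867540965890} \approx 35.969$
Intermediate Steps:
$L = - \frac{10275743548}{9090404559}$ ($L = - \frac{8}{9} + \frac{\frac{37923}{-26267} - \frac{28063}{38453}}{9} = - \frac{8}{9} + \frac{37923 \left(- \frac{1}{26267}\right) - \frac{28063}{38453}}{9} = - \frac{8}{9} + \frac{- \frac{37923}{26267} - \frac{28063}{38453}}{9} = - \frac{8}{9} + \frac{1}{9} \left(- \frac{2195383940}{1010044951}\right) = - \frac{8}{9} - \frac{2195383940}{9090404559} = - \frac{10275743548}{9090404559} \approx -1.1304$)
$r{\left(M,V \right)} = 192$
$n = - \frac{31204203558363}{867540965890}$ ($n = -36 + \frac{6}{- \frac{10275743548}{9090404559} + 192} = -36 + \frac{6}{\frac{1735081931780}{9090404559}} = -36 + 6 \cdot \frac{9090404559}{1735081931780} = -36 + \frac{27271213677}{867540965890} = - \frac{31204203558363}{867540965890} \approx -35.969$)
$- n = \left(-1\right) \left(- \frac{31204203558363}{867540965890}\right) = \frac{31204203558363}{867540965890}$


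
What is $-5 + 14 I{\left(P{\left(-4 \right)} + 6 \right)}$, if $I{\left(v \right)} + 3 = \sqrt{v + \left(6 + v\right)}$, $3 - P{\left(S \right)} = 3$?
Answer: $-47 + 42 \sqrt{2} \approx 12.397$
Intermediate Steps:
$P{\left(S \right)} = 0$ ($P{\left(S \right)} = 3 - 3 = 0$)
$I{\left(v \right)} = -3 + \sqrt{6 + 2 v}$ ($I{\left(v \right)} = -3 + \sqrt{v + \left(6 + v\right)} = -3 + \sqrt{6 + 2 v}$)
$-5 + 14 I{\left(P{\left(-4 \right)} + 6 \right)} = -5 + 14 \left(-3 + \sqrt{6 + 2 \left(0 + 6\right)}\right) = -5 + 14 \left(-3 + \sqrt{6 + 2 \cdot 6}\right) = -5 + 14 \left(-3 + \sqrt{6 + 12}\right) = -5 + 14 \left(-3 + \sqrt{18}\right) = -5 + 14 \left(-3 + 3 \sqrt{2}\right) = -5 - \left(42 - 42 \sqrt{2}\right) = -47 + 42 \sqrt{2}$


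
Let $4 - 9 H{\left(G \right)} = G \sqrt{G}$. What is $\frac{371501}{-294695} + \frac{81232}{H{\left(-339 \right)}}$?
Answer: $- \frac{160132133507}{135068200745} - \frac{247838832 i \sqrt{339}}{38958235} \approx -1.1856 - 117.13 i$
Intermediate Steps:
$H{\left(G \right)} = \frac{4}{9} - \frac{G^{\frac{3}{2}}}{9}$ ($H{\left(G \right)} = \frac{4}{9} - \frac{G \sqrt{G}}{9} = \frac{4}{9} - \frac{G^{\frac{3}{2}}}{9}$)
$\frac{371501}{-294695} + \frac{81232}{H{\left(-339 \right)}} = \frac{371501}{-294695} + \frac{81232}{\frac{4}{9} - \frac{\left(-339\right)^{\frac{3}{2}}}{9}} = 371501 \left(- \frac{1}{294695}\right) + \frac{81232}{\frac{4}{9} - \frac{\left(-339\right) i \sqrt{339}}{9}} = - \frac{21853}{17335} + \frac{81232}{\frac{4}{9} + \frac{113 i \sqrt{339}}{3}}$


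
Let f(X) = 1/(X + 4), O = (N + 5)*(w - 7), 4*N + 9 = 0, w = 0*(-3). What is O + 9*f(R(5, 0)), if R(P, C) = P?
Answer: -73/4 ≈ -18.250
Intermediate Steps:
w = 0
N = -9/4 (N = -9/4 + (1/4)*0 = -9/4 + 0 = -9/4 ≈ -2.2500)
O = -77/4 (O = (-9/4 + 5)*(0 - 7) = (11/4)*(-7) = -77/4 ≈ -19.250)
f(X) = 1/(4 + X)
O + 9*f(R(5, 0)) = -77/4 + 9/(4 + 5) = -77/4 + 9/9 = -77/4 + 9*(1/9) = -77/4 + 1 = -73/4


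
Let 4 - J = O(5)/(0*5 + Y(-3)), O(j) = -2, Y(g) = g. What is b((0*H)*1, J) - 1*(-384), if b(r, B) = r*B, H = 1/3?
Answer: 384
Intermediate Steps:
H = ⅓ ≈ 0.33333
J = 10/3 (J = 4 - (-2)/(0*5 - 3) = 4 - (-2)/(0 - 3) = 4 - (-2)/(-3) = 4 - (-2)*(-1)/3 = 4 - 1*⅔ = 4 - ⅔ = 10/3 ≈ 3.3333)
b(r, B) = B*r
b((0*H)*1, J) - 1*(-384) = 10*((0*(⅓))*1)/3 - 1*(-384) = 10*(0*1)/3 + 384 = (10/3)*0 + 384 = 0 + 384 = 384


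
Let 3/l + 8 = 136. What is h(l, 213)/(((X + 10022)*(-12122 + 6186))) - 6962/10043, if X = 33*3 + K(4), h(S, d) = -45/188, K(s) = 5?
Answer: -947863038907/1367335328128 ≈ -0.69322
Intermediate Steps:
l = 3/128 (l = 3/(-8 + 136) = 3/128 ≈ 0.023438)
h(S, d) = -45/188 (h(S, d) = -45*1/188 = -45/188)
X = 104 (X = 33*3 + 5 = 99 + 5 = 104)
h(l, 213)/(((X + 10022)*(-12122 + 6186))) - 6962/10043 = -45*1/((-12122 + 6186)*(104 + 10022))/188 - 6962/10043 = -45/(188*(10126*(-5936))) - 6962*1/10043 = -45/188/(-60107936) - 6962/10043 = -45/188*(-1/60107936) - 6962/10043 = 45/11300291968 - 6962/10043 = -947863038907/1367335328128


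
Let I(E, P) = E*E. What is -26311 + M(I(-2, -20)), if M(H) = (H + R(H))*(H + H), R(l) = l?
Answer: -26247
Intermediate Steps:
I(E, P) = E²
M(H) = 4*H² (M(H) = (H + H)*(H + H) = (2*H)*(2*H) = 4*H²)
-26311 + M(I(-2, -20)) = -26311 + 4*((-2)²)² = -26311 + 4*4² = -26311 + 4*16 = -26311 + 64 = -26247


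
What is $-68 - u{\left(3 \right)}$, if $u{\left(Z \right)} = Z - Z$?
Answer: $-68$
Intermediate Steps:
$u{\left(Z \right)} = 0$
$-68 - u{\left(3 \right)} = -68 - 0 = -68 + 0 = -68$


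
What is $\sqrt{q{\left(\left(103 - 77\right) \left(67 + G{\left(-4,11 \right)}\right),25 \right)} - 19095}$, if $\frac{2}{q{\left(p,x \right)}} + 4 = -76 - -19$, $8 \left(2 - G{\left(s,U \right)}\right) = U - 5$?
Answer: $\frac{i \sqrt{71052617}}{61} \approx 138.18 i$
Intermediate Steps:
$G{\left(s,U \right)} = \frac{21}{8} - \frac{U}{8}$ ($G{\left(s,U \right)} = 2 - \frac{U - 5}{8} = 2 - \frac{-5 + U}{8} = 2 - \left(- \frac{5}{8} + \frac{U}{8}\right) = \frac{21}{8} - \frac{U}{8}$)
$q{\left(p,x \right)} = - \frac{2}{61}$ ($q{\left(p,x \right)} = \frac{2}{-4 - 57} = \frac{2}{-61} = 2 \left(- \frac{1}{61}\right) = - \frac{2}{61}$)
$\sqrt{q{\left(\left(103 - 77\right) \left(67 + G{\left(-4,11 \right)}\right),25 \right)} - 19095} = \sqrt{- \frac{2}{61} - 19095} = \sqrt{- \frac{1164797}{61}} = \frac{i \sqrt{71052617}}{61}$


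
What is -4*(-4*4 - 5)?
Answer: 84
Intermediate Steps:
-4*(-4*4 - 5) = -4*(-16 - 5) = -4*(-21) = 84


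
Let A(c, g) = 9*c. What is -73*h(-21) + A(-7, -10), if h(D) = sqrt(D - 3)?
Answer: -63 - 146*I*sqrt(6) ≈ -63.0 - 357.63*I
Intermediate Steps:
h(D) = sqrt(-3 + D)
-73*h(-21) + A(-7, -10) = -73*sqrt(-3 - 21) + 9*(-7) = -146*I*sqrt(6) - 63 = -63 - 146*I*sqrt(6)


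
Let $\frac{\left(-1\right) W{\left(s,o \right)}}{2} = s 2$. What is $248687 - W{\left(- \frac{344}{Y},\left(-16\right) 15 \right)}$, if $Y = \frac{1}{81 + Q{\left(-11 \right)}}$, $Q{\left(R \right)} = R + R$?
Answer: $167503$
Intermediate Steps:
$Q{\left(R \right)} = 2 R$
$Y = \frac{1}{59}$ ($Y = \frac{1}{81 + 2 \left(-11\right)} = \frac{1}{81 - 22} = \frac{1}{59} \approx 0.016949$)
$W{\left(s,o \right)} = - 4 s$ ($W{\left(s,o \right)} = - 2 s 2 = - 2 \cdot 2 s = - 4 s$)
$248687 - W{\left(- \frac{344}{Y},\left(-16\right) 15 \right)} = 248687 - - 4 \left(- 344 \frac{1}{\frac{1}{59}}\right) = 248687 - - 4 \left(\left(-344\right) 59\right) = 248687 - \left(-4\right) \left(-20296\right) = 248687 - 81184 = 167503$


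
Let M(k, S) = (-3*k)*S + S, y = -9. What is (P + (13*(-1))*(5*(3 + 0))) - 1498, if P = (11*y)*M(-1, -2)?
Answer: -901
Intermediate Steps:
M(k, S) = S - 3*S*k (M(k, S) = -3*S*k + S = S - 3*S*k)
P = 792 (P = (11*(-9))*(-2*(1 - 3*(-1))) = -(-198)*(1 + 3) = -(-198)*4 = -99*(-8) = 792)
(P + (13*(-1))*(5*(3 + 0))) - 1498 = (792 + (13*(-1))*(5*(3 + 0))) - 1498 = (792 - 65*3) - 1498 = (792 - 13*15) - 1498 = (792 - 195) - 1498 = 597 - 1498 = -901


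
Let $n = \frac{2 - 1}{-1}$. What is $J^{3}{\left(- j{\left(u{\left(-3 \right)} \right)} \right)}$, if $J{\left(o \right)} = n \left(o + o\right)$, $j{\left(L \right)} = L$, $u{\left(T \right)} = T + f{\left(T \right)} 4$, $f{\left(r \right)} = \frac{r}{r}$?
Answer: $8$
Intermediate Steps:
$f{\left(r \right)} = 1$
$n = -1$ ($n = \left(2 - 1\right) \left(-1\right) = 1 \left(-1\right) = -1$)
$u{\left(T \right)} = 4 + T$ ($u{\left(T \right)} = T + 1 \cdot 4 = T + 4 = 4 + T$)
$J{\left(o \right)} = - 2 o$ ($J{\left(o \right)} = - (o + o) = - 2 o$)
$J^{3}{\left(- j{\left(u{\left(-3 \right)} \right)} \right)} = \left(- 2 \left(- (4 - 3)\right)\right)^{3} = \left(- 2 \left(\left(-1\right) 1\right)\right)^{3} = \left(\left(-2\right) \left(-1\right)\right)^{3} = 2^{3} = 8$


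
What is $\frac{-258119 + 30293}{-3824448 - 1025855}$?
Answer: $\frac{227826}{4850303} \approx 0.046971$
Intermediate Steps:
$\frac{-258119 + 30293}{-3824448 - 1025855} = - \frac{227826}{-4850303} = \left(-227826\right) \left(- \frac{1}{4850303}\right) = \frac{227826}{4850303}$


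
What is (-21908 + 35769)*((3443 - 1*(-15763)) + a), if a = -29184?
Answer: -138305058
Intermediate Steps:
(-21908 + 35769)*((3443 - 1*(-15763)) + a) = (-21908 + 35769)*((3443 - 1*(-15763)) - 29184) = 13861*((3443 + 15763) - 29184) = 13861*(19206 - 29184) = 13861*(-9978) = -138305058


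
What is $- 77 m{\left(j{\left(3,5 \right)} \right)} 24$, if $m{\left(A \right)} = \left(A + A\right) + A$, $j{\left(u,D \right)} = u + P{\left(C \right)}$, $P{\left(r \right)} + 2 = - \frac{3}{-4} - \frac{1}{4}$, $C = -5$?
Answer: $-8316$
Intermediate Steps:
$P{\left(r \right)} = - \frac{3}{2}$ ($P{\left(r \right)} = -2 - \left(\frac{1}{4} - \frac{3}{4}\right) = -2 - - \frac{1}{2} = -2 + \left(\frac{3}{4} - \frac{1}{4}\right) = -2 + \frac{1}{2} = - \frac{3}{2}$)
$j{\left(u,D \right)} = - \frac{3}{2} + u$ ($j{\left(u,D \right)} = u - \frac{3}{2} = - \frac{3}{2} + u$)
$m{\left(A \right)} = 3 A$ ($m{\left(A \right)} = 2 A + A = 3 A$)
$- 77 m{\left(j{\left(3,5 \right)} \right)} 24 = - 77 \cdot 3 \left(- \frac{3}{2} + 3\right) 24 = - 77 \cdot 3 \cdot \frac{3}{2} \cdot 24 = \left(-77\right) \frac{9}{2} \cdot 24 = \left(- \frac{693}{2}\right) 24 = -8316$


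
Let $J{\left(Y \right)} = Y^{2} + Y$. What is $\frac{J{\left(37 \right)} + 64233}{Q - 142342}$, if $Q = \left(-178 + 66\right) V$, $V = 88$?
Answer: $- \frac{65639}{152198} \approx -0.43127$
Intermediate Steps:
$Q = -9856$ ($Q = \left(-178 + 66\right) 88 = \left(-112\right) 88 = -9856$)
$J{\left(Y \right)} = Y + Y^{2}$
$\frac{J{\left(37 \right)} + 64233}{Q - 142342} = \frac{37 \left(1 + 37\right) + 64233}{-9856 - 142342} = \frac{37 \cdot 38 + 64233}{-152198} = \left(1406 + 64233\right) \left(- \frac{1}{152198}\right) = 65639 \left(- \frac{1}{152198}\right) = - \frac{65639}{152198}$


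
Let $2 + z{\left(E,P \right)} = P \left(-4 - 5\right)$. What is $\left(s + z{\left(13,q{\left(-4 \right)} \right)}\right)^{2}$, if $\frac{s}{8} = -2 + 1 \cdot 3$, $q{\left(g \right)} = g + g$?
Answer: $6084$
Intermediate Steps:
$q{\left(g \right)} = 2 g$
$z{\left(E,P \right)} = -2 - 9 P$ ($z{\left(E,P \right)} = -2 + P \left(-4 - 5\right) = -2 + P \left(-9\right) = -2 - 9 P$)
$s = 8$ ($s = 8 \left(-2 + 1 \cdot 3\right) = 8 \left(-2 + 3\right) = 8 \cdot 1 = 8$)
$\left(s + z{\left(13,q{\left(-4 \right)} \right)}\right)^{2} = \left(8 - \left(2 + 9 \cdot 2 \left(-4\right)\right)\right)^{2} = \left(8 - -70\right)^{2} = \left(8 + \left(-2 + 72\right)\right)^{2} = \left(8 + 70\right)^{2} = 78^{2} = 6084$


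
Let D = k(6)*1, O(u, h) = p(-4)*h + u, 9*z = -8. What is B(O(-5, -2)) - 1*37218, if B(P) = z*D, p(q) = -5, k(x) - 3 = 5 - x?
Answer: -334978/9 ≈ -37220.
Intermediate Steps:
k(x) = 8 - x (k(x) = 3 + (5 - x) = 8 - x)
z = -8/9 (z = (⅑)*(-8) = -8/9 ≈ -0.88889)
O(u, h) = u - 5*h (O(u, h) = -5*h + u = u - 5*h)
D = 2 (D = (8 - 1*6)*1 = (8 - 6)*1 = 2*1 = 2)
B(P) = -16/9 (B(P) = -8/9*2 = -16/9)
B(O(-5, -2)) - 1*37218 = -16/9 - 1*37218 = -16/9 - 37218 = -334978/9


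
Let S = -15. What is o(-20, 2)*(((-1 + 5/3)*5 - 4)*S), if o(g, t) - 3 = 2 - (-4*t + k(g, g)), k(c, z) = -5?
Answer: 180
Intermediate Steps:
o(g, t) = 10 + 4*t (o(g, t) = 3 + (2 - (-4*t - 5)) = 3 + (2 - (-5 - 4*t)) = 3 + (2 + (5 + 4*t)) = 3 + (7 + 4*t) = 10 + 4*t)
o(-20, 2)*(((-1 + 5/3)*5 - 4)*S) = (10 + 4*2)*(((-1 + 5/3)*5 - 4)*(-15)) = (10 + 8)*(((-1 + 5*(⅓))*5 - 4)*(-15)) = 18*(((-1 + 5/3)*5 - 4)*(-15)) = 18*(((⅔)*5 - 4)*(-15)) = 18*((10/3 - 4)*(-15)) = 18*(-⅔*(-15)) = 18*10 = 180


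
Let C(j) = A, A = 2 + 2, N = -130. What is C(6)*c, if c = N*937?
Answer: -487240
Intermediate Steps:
A = 4
C(j) = 4
c = -121810 (c = -130*937 = -121810)
C(6)*c = 4*(-121810) = -487240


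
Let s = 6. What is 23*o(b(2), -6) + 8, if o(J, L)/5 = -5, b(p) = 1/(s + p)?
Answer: -567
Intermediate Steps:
b(p) = 1/(6 + p)
o(J, L) = -25 (o(J, L) = 5*(-5) = -25)
23*o(b(2), -6) + 8 = 23*(-25) + 8 = -575 + 8 = -567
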